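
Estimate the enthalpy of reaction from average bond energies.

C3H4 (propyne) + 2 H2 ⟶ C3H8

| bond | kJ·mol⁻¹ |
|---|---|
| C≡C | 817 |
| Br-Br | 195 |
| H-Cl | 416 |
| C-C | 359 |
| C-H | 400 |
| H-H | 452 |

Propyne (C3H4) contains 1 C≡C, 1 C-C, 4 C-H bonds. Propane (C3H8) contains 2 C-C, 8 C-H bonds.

Bonds broken (reactants):
  C≡C: 1 × 817 = 817
  C-C: 1 × 359 = 359
  C-H: 4 × 400 = 1600
  H-H: 2 × 452 = 904
  Σ(broken) = 3680 kJ
Bonds formed (products):
  C-C: 2 × 359 = 718
  C-H: 8 × 400 = 3200
  Σ(formed) = 3918 kJ
ΔH = Σ(broken) − Σ(formed) = 3680 − 3918 = −238 kJ

ΔH ≈ −238 kJ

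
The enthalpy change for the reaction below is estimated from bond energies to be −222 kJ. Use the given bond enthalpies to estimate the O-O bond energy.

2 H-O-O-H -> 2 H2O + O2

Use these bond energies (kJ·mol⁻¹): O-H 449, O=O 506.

D(O-O) ≈ 142 kJ/mol

Let D be the O-O bond energy.
Σ(broken) = 4×449 + 2×D = 1796 + 2D
Σ(formed) = 4×449 + 1×506 = 2302
ΔH = Σ(broken) − Σ(formed) = (1796 + 2D) − (2302) = −506 + 2D
Setting this equal to −222 kJ gives 2D = 284, so D = 142 kJ/mol.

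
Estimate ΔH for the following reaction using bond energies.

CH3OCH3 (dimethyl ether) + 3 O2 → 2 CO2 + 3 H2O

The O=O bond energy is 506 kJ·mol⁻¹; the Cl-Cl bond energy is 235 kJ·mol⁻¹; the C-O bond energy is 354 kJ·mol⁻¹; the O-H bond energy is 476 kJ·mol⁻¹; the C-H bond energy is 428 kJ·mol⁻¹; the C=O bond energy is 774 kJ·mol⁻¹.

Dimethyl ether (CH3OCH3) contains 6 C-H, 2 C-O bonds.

Bonds broken (reactants):
  C-H: 6 × 428 = 2568
  C-O: 2 × 354 = 708
  O=O: 3 × 506 = 1518
  Σ(broken) = 4794 kJ
Bonds formed (products):
  C=O: 4 × 774 = 3096
  O-H: 6 × 476 = 2856
  Σ(formed) = 5952 kJ
ΔH = Σ(broken) − Σ(formed) = 4794 − 5952 = −1158 kJ

ΔH ≈ −1158 kJ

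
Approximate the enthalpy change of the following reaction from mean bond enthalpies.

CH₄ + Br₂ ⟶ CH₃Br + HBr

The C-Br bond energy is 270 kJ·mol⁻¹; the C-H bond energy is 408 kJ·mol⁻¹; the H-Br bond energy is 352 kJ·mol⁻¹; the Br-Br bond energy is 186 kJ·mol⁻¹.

Bonds broken (reactants):
  Br-Br: 1 × 186 = 186
  C-H: 4 × 408 = 1632
  Σ(broken) = 1818 kJ
Bonds formed (products):
  C-Br: 1 × 270 = 270
  C-H: 3 × 408 = 1224
  H-Br: 1 × 352 = 352
  Σ(formed) = 1846 kJ
ΔH = Σ(broken) − Σ(formed) = 1818 − 1846 = −28 kJ

ΔH ≈ −28 kJ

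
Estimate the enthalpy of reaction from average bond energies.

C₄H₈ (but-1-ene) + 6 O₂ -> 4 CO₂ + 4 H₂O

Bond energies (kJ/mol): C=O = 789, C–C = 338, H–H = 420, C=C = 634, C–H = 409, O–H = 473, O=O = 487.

Bonds broken (reactants):
  C–C: 2 × 338 = 676
  C–H: 8 × 409 = 3272
  C=C: 1 × 634 = 634
  O=O: 6 × 487 = 2922
  Σ(broken) = 7504 kJ
Bonds formed (products):
  C=O: 8 × 789 = 6312
  O–H: 8 × 473 = 3784
  Σ(formed) = 10096 kJ
ΔH = Σ(broken) − Σ(formed) = 7504 − 10096 = −2592 kJ

ΔH ≈ −2592 kJ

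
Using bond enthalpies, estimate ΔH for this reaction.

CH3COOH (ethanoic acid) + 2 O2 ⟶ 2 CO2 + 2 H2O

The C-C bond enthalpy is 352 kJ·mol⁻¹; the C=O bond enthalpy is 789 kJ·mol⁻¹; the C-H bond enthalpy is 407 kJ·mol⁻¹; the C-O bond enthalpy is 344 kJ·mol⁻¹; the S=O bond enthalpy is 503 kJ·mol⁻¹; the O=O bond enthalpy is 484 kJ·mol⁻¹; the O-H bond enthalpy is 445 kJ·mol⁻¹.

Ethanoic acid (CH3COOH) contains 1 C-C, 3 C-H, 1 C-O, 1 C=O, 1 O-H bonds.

Bonds broken (reactants):
  C-C: 1 × 352 = 352
  C-H: 3 × 407 = 1221
  C-O: 1 × 344 = 344
  C=O: 1 × 789 = 789
  O-H: 1 × 445 = 445
  O=O: 2 × 484 = 968
  Σ(broken) = 4119 kJ
Bonds formed (products):
  C=O: 4 × 789 = 3156
  O-H: 4 × 445 = 1780
  Σ(formed) = 4936 kJ
ΔH = Σ(broken) − Σ(formed) = 4119 − 4936 = −817 kJ

ΔH ≈ −817 kJ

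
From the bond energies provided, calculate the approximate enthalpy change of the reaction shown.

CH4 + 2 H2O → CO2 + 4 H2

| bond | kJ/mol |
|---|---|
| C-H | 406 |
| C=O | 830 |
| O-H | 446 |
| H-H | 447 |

ΔH ≈ −40 kJ

Bonds broken (reactants):
  C-H: 4 × 406 = 1624
  O-H: 4 × 446 = 1784
  Σ(broken) = 3408 kJ
Bonds formed (products):
  C=O: 2 × 830 = 1660
  H-H: 4 × 447 = 1788
  Σ(formed) = 3448 kJ
ΔH = Σ(broken) − Σ(formed) = 3408 − 3448 = −40 kJ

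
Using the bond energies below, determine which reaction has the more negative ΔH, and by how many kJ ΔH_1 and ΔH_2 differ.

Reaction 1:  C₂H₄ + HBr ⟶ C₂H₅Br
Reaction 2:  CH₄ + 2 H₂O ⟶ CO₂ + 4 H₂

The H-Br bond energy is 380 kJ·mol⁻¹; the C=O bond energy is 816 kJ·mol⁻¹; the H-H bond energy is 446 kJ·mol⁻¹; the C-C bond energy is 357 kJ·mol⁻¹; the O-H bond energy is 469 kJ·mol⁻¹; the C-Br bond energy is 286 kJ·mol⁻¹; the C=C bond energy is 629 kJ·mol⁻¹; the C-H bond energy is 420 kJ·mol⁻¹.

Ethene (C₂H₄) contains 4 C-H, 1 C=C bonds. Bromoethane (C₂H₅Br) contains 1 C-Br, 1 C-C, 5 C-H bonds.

Reaction 1:
  Bonds broken (reactants):
    C-H: 4 × 420 = 1680
    C=C: 1 × 629 = 629
    H-Br: 1 × 380 = 380
    Σ(broken) = 2689 kJ
  Bonds formed (products):
    C-Br: 1 × 286 = 286
    C-C: 1 × 357 = 357
    C-H: 5 × 420 = 2100
    Σ(formed) = 2743 kJ
  ΔH_1 = 2689 − 2743 = −54 kJ
Reaction 2:
  Bonds broken (reactants):
    C-H: 4 × 420 = 1680
    O-H: 4 × 469 = 1876
    Σ(broken) = 3556 kJ
  Bonds formed (products):
    C=O: 2 × 816 = 1632
    H-H: 4 × 446 = 1784
    Σ(formed) = 3416 kJ
  ΔH_2 = 3556 − 3416 = +140 kJ
ΔH_1 − ΔH_2 = −194 kJ, so reaction 1 has the more negative ΔH; |ΔH_1 − ΔH_2| = 194 kJ.

Reaction 1, by 194 kJ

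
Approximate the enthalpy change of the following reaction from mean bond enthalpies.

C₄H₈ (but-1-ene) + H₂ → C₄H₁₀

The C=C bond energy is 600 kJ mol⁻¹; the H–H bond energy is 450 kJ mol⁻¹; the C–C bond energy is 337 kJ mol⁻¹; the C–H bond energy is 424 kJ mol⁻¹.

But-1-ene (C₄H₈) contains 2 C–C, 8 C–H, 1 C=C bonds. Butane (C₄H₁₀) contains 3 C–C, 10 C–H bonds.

Bonds broken (reactants):
  C–C: 2 × 337 = 674
  C–H: 8 × 424 = 3392
  C=C: 1 × 600 = 600
  H–H: 1 × 450 = 450
  Σ(broken) = 5116 kJ
Bonds formed (products):
  C–C: 3 × 337 = 1011
  C–H: 10 × 424 = 4240
  Σ(formed) = 5251 kJ
ΔH = Σ(broken) − Σ(formed) = 5116 − 5251 = −135 kJ

ΔH ≈ −135 kJ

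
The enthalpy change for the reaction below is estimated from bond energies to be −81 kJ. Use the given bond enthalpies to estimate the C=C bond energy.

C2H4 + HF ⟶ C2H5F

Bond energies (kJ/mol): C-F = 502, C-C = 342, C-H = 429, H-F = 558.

D(C=C) ≈ 634 kJ/mol

Let D be the C=C bond energy.
Σ(broken) = 4×429 + 1×D + 1×558 = 2274 + D
Σ(formed) = 1×342 + 1×502 + 5×429 = 2989
ΔH = Σ(broken) − Σ(formed) = (2274 + D) − (2989) = −715 + D
Setting this equal to −81 kJ gives D = 634 kJ/mol.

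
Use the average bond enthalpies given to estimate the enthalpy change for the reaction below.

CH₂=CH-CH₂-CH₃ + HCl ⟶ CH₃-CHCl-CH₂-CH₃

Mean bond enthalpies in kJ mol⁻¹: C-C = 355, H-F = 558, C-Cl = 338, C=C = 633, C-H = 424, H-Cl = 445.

ΔH ≈ −39 kJ

Bonds broken (reactants):
  C-C: 2 × 355 = 710
  C-H: 8 × 424 = 3392
  C=C: 1 × 633 = 633
  H-Cl: 1 × 445 = 445
  Σ(broken) = 5180 kJ
Bonds formed (products):
  C-C: 3 × 355 = 1065
  C-Cl: 1 × 338 = 338
  C-H: 9 × 424 = 3816
  Σ(formed) = 5219 kJ
ΔH = Σ(broken) − Σ(formed) = 5180 − 5219 = −39 kJ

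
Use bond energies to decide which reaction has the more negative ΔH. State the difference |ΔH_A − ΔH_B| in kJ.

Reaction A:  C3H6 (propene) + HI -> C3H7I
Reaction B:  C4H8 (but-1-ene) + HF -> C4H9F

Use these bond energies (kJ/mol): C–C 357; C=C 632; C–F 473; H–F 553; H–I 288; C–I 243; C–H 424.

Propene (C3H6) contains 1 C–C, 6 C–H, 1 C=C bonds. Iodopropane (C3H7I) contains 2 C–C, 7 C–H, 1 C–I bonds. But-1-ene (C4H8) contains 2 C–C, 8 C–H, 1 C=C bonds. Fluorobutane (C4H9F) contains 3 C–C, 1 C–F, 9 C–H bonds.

Reaction A:
  Bonds broken (reactants):
    C–C: 1 × 357 = 357
    C–H: 6 × 424 = 2544
    C=C: 1 × 632 = 632
    H–I: 1 × 288 = 288
    Σ(broken) = 3821 kJ
  Bonds formed (products):
    C–C: 2 × 357 = 714
    C–H: 7 × 424 = 2968
    C–I: 1 × 243 = 243
    Σ(formed) = 3925 kJ
  ΔH_A = 3821 − 3925 = −104 kJ
Reaction B:
  Bonds broken (reactants):
    C–C: 2 × 357 = 714
    C–H: 8 × 424 = 3392
    C=C: 1 × 632 = 632
    H–F: 1 × 553 = 553
    Σ(broken) = 5291 kJ
  Bonds formed (products):
    C–C: 3 × 357 = 1071
    C–F: 1 × 473 = 473
    C–H: 9 × 424 = 3816
    Σ(formed) = 5360 kJ
  ΔH_B = 5291 − 5360 = −69 kJ
ΔH_A − ΔH_B = −35 kJ, so reaction A has the more negative ΔH; |ΔH_A − ΔH_B| = 35 kJ.

Reaction A, by 35 kJ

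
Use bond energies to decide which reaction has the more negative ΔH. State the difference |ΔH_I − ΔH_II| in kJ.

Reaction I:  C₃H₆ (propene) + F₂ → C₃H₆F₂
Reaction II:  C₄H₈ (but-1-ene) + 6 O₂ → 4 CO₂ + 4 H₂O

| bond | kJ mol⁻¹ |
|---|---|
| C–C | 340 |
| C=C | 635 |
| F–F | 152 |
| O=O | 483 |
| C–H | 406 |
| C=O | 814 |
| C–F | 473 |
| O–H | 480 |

Reaction II, by 2392 kJ

Reaction I:
  Bonds broken (reactants):
    C–C: 1 × 340 = 340
    C–H: 6 × 406 = 2436
    C=C: 1 × 635 = 635
    F–F: 1 × 152 = 152
    Σ(broken) = 3563 kJ
  Bonds formed (products):
    C–C: 2 × 340 = 680
    C–F: 2 × 473 = 946
    C–H: 6 × 406 = 2436
    Σ(formed) = 4062 kJ
  ΔH_I = 3563 − 4062 = −499 kJ
Reaction II:
  Bonds broken (reactants):
    C–C: 2 × 340 = 680
    C–H: 8 × 406 = 3248
    C=C: 1 × 635 = 635
    O=O: 6 × 483 = 2898
    Σ(broken) = 7461 kJ
  Bonds formed (products):
    C=O: 8 × 814 = 6512
    O–H: 8 × 480 = 3840
    Σ(formed) = 10352 kJ
  ΔH_II = 7461 − 10352 = −2891 kJ
ΔH_I − ΔH_II = +2392 kJ, so reaction II has the more negative ΔH; |ΔH_I − ΔH_II| = 2392 kJ.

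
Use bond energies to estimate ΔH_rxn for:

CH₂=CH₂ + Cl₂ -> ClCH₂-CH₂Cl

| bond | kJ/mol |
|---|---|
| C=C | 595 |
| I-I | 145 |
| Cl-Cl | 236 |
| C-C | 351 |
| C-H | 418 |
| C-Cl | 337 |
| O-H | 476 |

Bonds broken (reactants):
  C-H: 4 × 418 = 1672
  C=C: 1 × 595 = 595
  Cl-Cl: 1 × 236 = 236
  Σ(broken) = 2503 kJ
Bonds formed (products):
  C-C: 1 × 351 = 351
  C-Cl: 2 × 337 = 674
  C-H: 4 × 418 = 1672
  Σ(formed) = 2697 kJ
ΔH = Σ(broken) − Σ(formed) = 2503 − 2697 = −194 kJ

ΔH ≈ −194 kJ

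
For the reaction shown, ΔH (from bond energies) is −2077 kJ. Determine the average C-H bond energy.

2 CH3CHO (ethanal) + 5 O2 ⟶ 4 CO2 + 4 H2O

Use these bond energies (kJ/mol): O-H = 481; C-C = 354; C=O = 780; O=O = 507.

Let D be the C-H bond energy.
Σ(broken) = 2×354 + 8×D + 2×780 + 5×507 = 4803 + 8D
Σ(formed) = 8×780 + 8×481 = 10088
ΔH = Σ(broken) − Σ(formed) = (4803 + 8D) − (10088) = −5285 + 8D
Setting this equal to −2077 kJ gives 8D = 3208, so D = 401 kJ/mol.

D(C-H) ≈ 401 kJ/mol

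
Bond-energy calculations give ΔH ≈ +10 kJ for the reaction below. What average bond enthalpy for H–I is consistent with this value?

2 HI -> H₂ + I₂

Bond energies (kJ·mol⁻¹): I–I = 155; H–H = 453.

Let D be the H–I bond energy.
Σ(broken) = 2×D = 2D
Σ(formed) = 1×453 + 1×155 = 608
ΔH = Σ(broken) − Σ(formed) = (2D) − (608) = −608 + 2D
Setting this equal to +10 kJ gives 2D = 618, so D = 309 kJ/mol.

D(H–I) ≈ 309 kJ/mol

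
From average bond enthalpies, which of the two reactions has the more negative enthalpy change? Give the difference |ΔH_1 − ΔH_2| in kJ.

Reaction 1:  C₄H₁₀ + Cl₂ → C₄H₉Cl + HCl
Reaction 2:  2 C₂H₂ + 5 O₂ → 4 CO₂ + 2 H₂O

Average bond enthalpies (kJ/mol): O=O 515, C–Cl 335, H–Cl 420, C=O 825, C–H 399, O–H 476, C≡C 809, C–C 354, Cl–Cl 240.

Reaction 2, by 2599 kJ

Reaction 1:
  Bonds broken (reactants):
    C–C: 3 × 354 = 1062
    C–H: 10 × 399 = 3990
    Cl–Cl: 1 × 240 = 240
    Σ(broken) = 5292 kJ
  Bonds formed (products):
    C–C: 3 × 354 = 1062
    C–Cl: 1 × 335 = 335
    C–H: 9 × 399 = 3591
    H–Cl: 1 × 420 = 420
    Σ(formed) = 5408 kJ
  ΔH_1 = 5292 − 5408 = −116 kJ
Reaction 2:
  Bonds broken (reactants):
    C≡C: 2 × 809 = 1618
    C–H: 4 × 399 = 1596
    O=O: 5 × 515 = 2575
    Σ(broken) = 5789 kJ
  Bonds formed (products):
    C=O: 8 × 825 = 6600
    O–H: 4 × 476 = 1904
    Σ(formed) = 8504 kJ
  ΔH_2 = 5789 − 8504 = −2715 kJ
ΔH_1 − ΔH_2 = +2599 kJ, so reaction 2 has the more negative ΔH; |ΔH_1 − ΔH_2| = 2599 kJ.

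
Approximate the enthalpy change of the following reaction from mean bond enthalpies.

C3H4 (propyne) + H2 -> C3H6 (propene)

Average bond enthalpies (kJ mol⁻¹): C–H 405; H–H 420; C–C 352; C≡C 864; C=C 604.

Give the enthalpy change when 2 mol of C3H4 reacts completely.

ΔH = −260 kJ

Bonds broken (reactants):
  C≡C: 1 × 864 = 864
  C–C: 1 × 352 = 352
  C–H: 4 × 405 = 1620
  H–H: 1 × 420 = 420
  Σ(broken) = 3256 kJ
Bonds formed (products):
  C–C: 1 × 352 = 352
  C–H: 6 × 405 = 2430
  C=C: 1 × 604 = 604
  Σ(formed) = 3386 kJ
ΔH = Σ(broken) − Σ(formed) = 3256 − 3386 = −130 kJ
For 2× the reaction as written: 2 × (−130) = −260 kJ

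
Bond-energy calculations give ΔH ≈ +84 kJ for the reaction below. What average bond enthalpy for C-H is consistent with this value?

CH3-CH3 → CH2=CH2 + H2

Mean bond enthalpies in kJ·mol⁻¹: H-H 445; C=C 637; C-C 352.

D(C-H) ≈ 407 kJ/mol

Let D be the C-H bond energy.
Σ(broken) = 1×352 + 6×D = 352 + 6D
Σ(formed) = 4×D + 1×637 + 1×445 = 1082 + 4D
ΔH = Σ(broken) − Σ(formed) = (352 + 6D) − (1082 + 4D) = −730 + 2D
Setting this equal to +84 kJ gives 2D = 814, so D = 407 kJ/mol.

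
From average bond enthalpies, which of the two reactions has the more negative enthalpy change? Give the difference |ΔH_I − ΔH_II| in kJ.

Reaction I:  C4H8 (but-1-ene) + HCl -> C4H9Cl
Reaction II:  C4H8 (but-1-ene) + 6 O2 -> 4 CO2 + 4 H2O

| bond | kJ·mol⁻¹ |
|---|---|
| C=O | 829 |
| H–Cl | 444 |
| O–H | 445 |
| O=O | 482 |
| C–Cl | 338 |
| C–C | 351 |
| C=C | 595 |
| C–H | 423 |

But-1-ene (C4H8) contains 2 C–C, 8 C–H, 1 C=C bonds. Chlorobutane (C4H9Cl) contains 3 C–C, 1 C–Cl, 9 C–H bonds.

Reaction II, by 2546 kJ

Reaction I:
  Bonds broken (reactants):
    C–C: 2 × 351 = 702
    C–H: 8 × 423 = 3384
    C=C: 1 × 595 = 595
    H–Cl: 1 × 444 = 444
    Σ(broken) = 5125 kJ
  Bonds formed (products):
    C–C: 3 × 351 = 1053
    C–Cl: 1 × 338 = 338
    C–H: 9 × 423 = 3807
    Σ(formed) = 5198 kJ
  ΔH_I = 5125 − 5198 = −73 kJ
Reaction II:
  Bonds broken (reactants):
    C–C: 2 × 351 = 702
    C–H: 8 × 423 = 3384
    C=C: 1 × 595 = 595
    O=O: 6 × 482 = 2892
    Σ(broken) = 7573 kJ
  Bonds formed (products):
    C=O: 8 × 829 = 6632
    O–H: 8 × 445 = 3560
    Σ(formed) = 10192 kJ
  ΔH_II = 7573 − 10192 = −2619 kJ
ΔH_I − ΔH_II = +2546 kJ, so reaction II has the more negative ΔH; |ΔH_I − ΔH_II| = 2546 kJ.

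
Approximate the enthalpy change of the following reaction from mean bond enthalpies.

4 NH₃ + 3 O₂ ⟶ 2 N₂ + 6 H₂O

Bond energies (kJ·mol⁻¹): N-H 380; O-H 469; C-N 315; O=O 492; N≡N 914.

ΔH ≈ −1420 kJ

Bonds broken (reactants):
  N-H: 12 × 380 = 4560
  O=O: 3 × 492 = 1476
  Σ(broken) = 6036 kJ
Bonds formed (products):
  N≡N: 2 × 914 = 1828
  O-H: 12 × 469 = 5628
  Σ(formed) = 7456 kJ
ΔH = Σ(broken) − Σ(formed) = 6036 − 7456 = −1420 kJ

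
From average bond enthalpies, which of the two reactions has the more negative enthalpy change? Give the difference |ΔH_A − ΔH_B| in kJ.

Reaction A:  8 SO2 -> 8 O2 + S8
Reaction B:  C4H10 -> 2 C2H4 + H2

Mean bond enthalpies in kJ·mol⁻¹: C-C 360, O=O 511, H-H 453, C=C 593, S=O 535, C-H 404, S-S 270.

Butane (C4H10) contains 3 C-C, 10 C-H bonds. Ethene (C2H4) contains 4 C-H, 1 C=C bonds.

Reaction B, by 2063 kJ

Reaction A:
  Bonds broken (reactants):
    S=O: 16 × 535 = 8560
    Σ(broken) = 8560 kJ
  Bonds formed (products):
    O=O: 8 × 511 = 4088
    S-S: 8 × 270 = 2160
    Σ(formed) = 6248 kJ
  ΔH_A = 8560 − 6248 = +2312 kJ
Reaction B:
  Bonds broken (reactants):
    C-C: 3 × 360 = 1080
    C-H: 10 × 404 = 4040
    Σ(broken) = 5120 kJ
  Bonds formed (products):
    C-H: 8 × 404 = 3232
    C=C: 2 × 593 = 1186
    H-H: 1 × 453 = 453
    Σ(formed) = 4871 kJ
  ΔH_B = 5120 − 4871 = +249 kJ
ΔH_A − ΔH_B = +2063 kJ, so reaction B has the more negative ΔH; |ΔH_A − ΔH_B| = 2063 kJ.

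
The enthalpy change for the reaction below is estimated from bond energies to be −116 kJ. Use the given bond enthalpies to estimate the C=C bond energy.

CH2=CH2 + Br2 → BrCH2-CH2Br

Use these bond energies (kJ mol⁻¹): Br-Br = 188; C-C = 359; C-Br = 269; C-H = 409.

D(C=C) ≈ 593 kJ/mol

Let D be the C=C bond energy.
Σ(broken) = 1×188 + 4×409 + 1×D = 1824 + D
Σ(formed) = 2×269 + 1×359 + 4×409 = 2533
ΔH = Σ(broken) − Σ(formed) = (1824 + D) − (2533) = −709 + D
Setting this equal to −116 kJ gives D = 593 kJ/mol.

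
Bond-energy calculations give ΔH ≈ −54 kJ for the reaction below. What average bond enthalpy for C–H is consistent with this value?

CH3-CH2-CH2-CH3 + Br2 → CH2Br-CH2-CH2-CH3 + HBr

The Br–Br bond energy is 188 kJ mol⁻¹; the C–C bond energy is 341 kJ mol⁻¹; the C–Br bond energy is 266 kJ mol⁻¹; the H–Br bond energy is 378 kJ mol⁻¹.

D(C–H) ≈ 402 kJ/mol

Let D be the C–H bond energy.
Σ(broken) = 1×188 + 3×341 + 10×D = 1211 + 10D
Σ(formed) = 1×266 + 3×341 + 9×D + 1×378 = 1667 + 9D
ΔH = Σ(broken) − Σ(formed) = (1211 + 10D) − (1667 + 9D) = −456 + D
Setting this equal to −54 kJ gives D = 402 kJ/mol.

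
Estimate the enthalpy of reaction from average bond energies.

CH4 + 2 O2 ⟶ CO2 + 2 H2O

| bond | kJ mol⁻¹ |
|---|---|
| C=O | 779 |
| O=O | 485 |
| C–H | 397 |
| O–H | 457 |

Bonds broken (reactants):
  C–H: 4 × 397 = 1588
  O=O: 2 × 485 = 970
  Σ(broken) = 2558 kJ
Bonds formed (products):
  C=O: 2 × 779 = 1558
  O–H: 4 × 457 = 1828
  Σ(formed) = 3386 kJ
ΔH = Σ(broken) − Σ(formed) = 2558 − 3386 = −828 kJ

ΔH ≈ −828 kJ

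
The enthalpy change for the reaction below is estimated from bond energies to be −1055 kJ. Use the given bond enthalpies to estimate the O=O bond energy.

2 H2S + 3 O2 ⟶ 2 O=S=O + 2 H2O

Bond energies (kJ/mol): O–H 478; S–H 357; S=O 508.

Let D be the O=O bond energy.
Σ(broken) = 3×D + 4×357 = 1428 + 3D
Σ(formed) = 4×478 + 4×508 = 3944
ΔH = Σ(broken) − Σ(formed) = (1428 + 3D) − (3944) = −2516 + 3D
Setting this equal to −1055 kJ gives 3D = 1461, so D = 487 kJ/mol.

D(O=O) ≈ 487 kJ/mol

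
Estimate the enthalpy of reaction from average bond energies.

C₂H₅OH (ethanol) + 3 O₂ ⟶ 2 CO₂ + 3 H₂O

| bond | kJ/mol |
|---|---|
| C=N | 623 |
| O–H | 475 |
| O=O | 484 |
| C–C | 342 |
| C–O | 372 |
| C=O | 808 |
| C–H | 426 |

Bonds broken (reactants):
  C–C: 1 × 342 = 342
  C–H: 5 × 426 = 2130
  C–O: 1 × 372 = 372
  O–H: 1 × 475 = 475
  O=O: 3 × 484 = 1452
  Σ(broken) = 4771 kJ
Bonds formed (products):
  C=O: 4 × 808 = 3232
  O–H: 6 × 475 = 2850
  Σ(formed) = 6082 kJ
ΔH = Σ(broken) − Σ(formed) = 4771 − 6082 = −1311 kJ

ΔH ≈ −1311 kJ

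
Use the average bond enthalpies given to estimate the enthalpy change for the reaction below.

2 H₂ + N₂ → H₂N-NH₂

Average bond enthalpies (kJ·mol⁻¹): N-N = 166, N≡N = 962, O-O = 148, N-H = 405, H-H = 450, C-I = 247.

Bonds broken (reactants):
  H-H: 2 × 450 = 900
  N≡N: 1 × 962 = 962
  Σ(broken) = 1862 kJ
Bonds formed (products):
  N-H: 4 × 405 = 1620
  N-N: 1 × 166 = 166
  Σ(formed) = 1786 kJ
ΔH = Σ(broken) − Σ(formed) = 1862 − 1786 = +76 kJ

ΔH ≈ +76 kJ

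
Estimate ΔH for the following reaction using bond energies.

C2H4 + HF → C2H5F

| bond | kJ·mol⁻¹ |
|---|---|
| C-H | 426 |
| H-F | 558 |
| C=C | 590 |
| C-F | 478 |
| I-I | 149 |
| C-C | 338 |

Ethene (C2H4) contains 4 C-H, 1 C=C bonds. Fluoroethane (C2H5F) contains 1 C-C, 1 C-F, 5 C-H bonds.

Bonds broken (reactants):
  C-H: 4 × 426 = 1704
  C=C: 1 × 590 = 590
  H-F: 1 × 558 = 558
  Σ(broken) = 2852 kJ
Bonds formed (products):
  C-C: 1 × 338 = 338
  C-F: 1 × 478 = 478
  C-H: 5 × 426 = 2130
  Σ(formed) = 2946 kJ
ΔH = Σ(broken) − Σ(formed) = 2852 − 2946 = −94 kJ

ΔH ≈ −94 kJ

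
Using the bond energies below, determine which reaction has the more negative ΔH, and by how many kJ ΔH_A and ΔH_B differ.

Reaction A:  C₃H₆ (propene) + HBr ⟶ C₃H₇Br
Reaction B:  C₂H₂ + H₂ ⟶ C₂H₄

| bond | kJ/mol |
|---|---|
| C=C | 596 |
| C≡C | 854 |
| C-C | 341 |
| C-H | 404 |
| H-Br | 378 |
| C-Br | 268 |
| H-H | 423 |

Reaction B, by 88 kJ

Reaction A:
  Bonds broken (reactants):
    C-C: 1 × 341 = 341
    C-H: 6 × 404 = 2424
    C=C: 1 × 596 = 596
    H-Br: 1 × 378 = 378
    Σ(broken) = 3739 kJ
  Bonds formed (products):
    C-Br: 1 × 268 = 268
    C-C: 2 × 341 = 682
    C-H: 7 × 404 = 2828
    Σ(formed) = 3778 kJ
  ΔH_A = 3739 − 3778 = −39 kJ
Reaction B:
  Bonds broken (reactants):
    C≡C: 1 × 854 = 854
    C-H: 2 × 404 = 808
    H-H: 1 × 423 = 423
    Σ(broken) = 2085 kJ
  Bonds formed (products):
    C-H: 4 × 404 = 1616
    C=C: 1 × 596 = 596
    Σ(formed) = 2212 kJ
  ΔH_B = 2085 − 2212 = −127 kJ
ΔH_A − ΔH_B = +88 kJ, so reaction B has the more negative ΔH; |ΔH_A − ΔH_B| = 88 kJ.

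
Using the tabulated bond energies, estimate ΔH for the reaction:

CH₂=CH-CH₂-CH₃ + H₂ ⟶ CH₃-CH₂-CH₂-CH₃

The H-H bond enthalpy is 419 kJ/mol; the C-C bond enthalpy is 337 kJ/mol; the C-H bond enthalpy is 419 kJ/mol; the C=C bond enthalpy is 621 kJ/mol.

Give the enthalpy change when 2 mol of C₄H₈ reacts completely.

Bonds broken (reactants):
  C-C: 2 × 337 = 674
  C-H: 8 × 419 = 3352
  C=C: 1 × 621 = 621
  H-H: 1 × 419 = 419
  Σ(broken) = 5066 kJ
Bonds formed (products):
  C-C: 3 × 337 = 1011
  C-H: 10 × 419 = 4190
  Σ(formed) = 5201 kJ
ΔH = Σ(broken) − Σ(formed) = 5066 − 5201 = −135 kJ
For 2× the reaction as written: 2 × (−135) = −270 kJ

ΔH = −270 kJ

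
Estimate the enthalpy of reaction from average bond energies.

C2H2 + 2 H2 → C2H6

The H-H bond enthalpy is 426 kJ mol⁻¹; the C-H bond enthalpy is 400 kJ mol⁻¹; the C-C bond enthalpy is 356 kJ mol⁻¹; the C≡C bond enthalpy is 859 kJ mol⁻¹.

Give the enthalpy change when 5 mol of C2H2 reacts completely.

Bonds broken (reactants):
  C≡C: 1 × 859 = 859
  C-H: 2 × 400 = 800
  H-H: 2 × 426 = 852
  Σ(broken) = 2511 kJ
Bonds formed (products):
  C-C: 1 × 356 = 356
  C-H: 6 × 400 = 2400
  Σ(formed) = 2756 kJ
ΔH = Σ(broken) − Σ(formed) = 2511 − 2756 = −245 kJ
For 5× the reaction as written: 5 × (−245) = −1225 kJ

ΔH = −1225 kJ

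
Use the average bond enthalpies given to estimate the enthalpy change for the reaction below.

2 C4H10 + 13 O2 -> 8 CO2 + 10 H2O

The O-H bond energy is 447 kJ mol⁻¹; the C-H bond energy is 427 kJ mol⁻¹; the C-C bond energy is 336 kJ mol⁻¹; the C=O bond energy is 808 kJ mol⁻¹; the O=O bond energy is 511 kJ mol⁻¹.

Bonds broken (reactants):
  C-C: 6 × 336 = 2016
  C-H: 20 × 427 = 8540
  O=O: 13 × 511 = 6643
  Σ(broken) = 17199 kJ
Bonds formed (products):
  C=O: 16 × 808 = 12928
  O-H: 20 × 447 = 8940
  Σ(formed) = 21868 kJ
ΔH = Σ(broken) − Σ(formed) = 17199 − 21868 = −4669 kJ

ΔH ≈ −4669 kJ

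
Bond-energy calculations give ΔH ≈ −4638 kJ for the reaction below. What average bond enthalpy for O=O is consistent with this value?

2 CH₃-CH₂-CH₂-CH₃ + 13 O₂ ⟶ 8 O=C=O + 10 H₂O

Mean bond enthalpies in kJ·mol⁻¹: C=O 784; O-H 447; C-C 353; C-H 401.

D(O=O) ≈ 516 kJ/mol

Let D be the O=O bond energy.
Σ(broken) = 6×353 + 20×401 + 13×D = 10138 + 13D
Σ(formed) = 16×784 + 20×447 = 21484
ΔH = Σ(broken) − Σ(formed) = (10138 + 13D) − (21484) = −11346 + 13D
Setting this equal to −4638 kJ gives 13D = 6708, so D = 516 kJ/mol.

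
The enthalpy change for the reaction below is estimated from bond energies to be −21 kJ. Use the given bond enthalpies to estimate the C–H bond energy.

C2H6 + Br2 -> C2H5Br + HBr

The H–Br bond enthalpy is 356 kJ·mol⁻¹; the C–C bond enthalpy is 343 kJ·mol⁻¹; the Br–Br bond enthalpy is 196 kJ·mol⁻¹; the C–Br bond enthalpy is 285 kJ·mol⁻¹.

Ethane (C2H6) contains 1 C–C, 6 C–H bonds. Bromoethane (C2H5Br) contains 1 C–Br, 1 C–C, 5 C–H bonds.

D(C–H) ≈ 424 kJ/mol

Let D be the C–H bond energy.
Σ(broken) = 1×196 + 1×343 + 6×D = 539 + 6D
Σ(formed) = 1×285 + 1×343 + 5×D + 1×356 = 984 + 5D
ΔH = Σ(broken) − Σ(formed) = (539 + 6D) − (984 + 5D) = −445 + D
Setting this equal to −21 kJ gives D = 424 kJ/mol.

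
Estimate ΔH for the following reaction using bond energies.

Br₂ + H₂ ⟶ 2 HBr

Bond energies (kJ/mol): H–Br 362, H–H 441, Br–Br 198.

Bonds broken (reactants):
  Br–Br: 1 × 198 = 198
  H–H: 1 × 441 = 441
  Σ(broken) = 639 kJ
Bonds formed (products):
  H–Br: 2 × 362 = 724
  Σ(formed) = 724 kJ
ΔH = Σ(broken) − Σ(formed) = 639 − 724 = −85 kJ

ΔH ≈ −85 kJ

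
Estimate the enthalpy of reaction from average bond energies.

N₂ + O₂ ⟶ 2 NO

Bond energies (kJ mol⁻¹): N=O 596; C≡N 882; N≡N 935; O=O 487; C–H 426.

ΔH ≈ +230 kJ

Bonds broken (reactants):
  N≡N: 1 × 935 = 935
  O=O: 1 × 487 = 487
  Σ(broken) = 1422 kJ
Bonds formed (products):
  N=O: 2 × 596 = 1192
  Σ(formed) = 1192 kJ
ΔH = Σ(broken) − Σ(formed) = 1422 − 1192 = +230 kJ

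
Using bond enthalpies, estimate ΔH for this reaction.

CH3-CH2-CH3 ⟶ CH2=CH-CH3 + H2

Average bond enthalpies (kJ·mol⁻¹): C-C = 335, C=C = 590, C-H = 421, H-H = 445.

Bonds broken (reactants):
  C-C: 2 × 335 = 670
  C-H: 8 × 421 = 3368
  Σ(broken) = 4038 kJ
Bonds formed (products):
  C-C: 1 × 335 = 335
  C-H: 6 × 421 = 2526
  C=C: 1 × 590 = 590
  H-H: 1 × 445 = 445
  Σ(formed) = 3896 kJ
ΔH = Σ(broken) − Σ(formed) = 4038 − 3896 = +142 kJ

ΔH ≈ +142 kJ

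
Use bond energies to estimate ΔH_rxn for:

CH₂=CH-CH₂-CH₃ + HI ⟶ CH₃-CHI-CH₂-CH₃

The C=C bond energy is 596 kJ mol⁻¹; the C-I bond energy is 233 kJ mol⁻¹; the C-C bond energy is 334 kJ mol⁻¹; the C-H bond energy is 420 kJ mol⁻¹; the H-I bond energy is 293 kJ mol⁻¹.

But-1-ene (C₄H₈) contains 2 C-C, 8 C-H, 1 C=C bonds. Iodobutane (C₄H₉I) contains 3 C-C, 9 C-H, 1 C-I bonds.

ΔH ≈ −98 kJ

Bonds broken (reactants):
  C-C: 2 × 334 = 668
  C-H: 8 × 420 = 3360
  C=C: 1 × 596 = 596
  H-I: 1 × 293 = 293
  Σ(broken) = 4917 kJ
Bonds formed (products):
  C-C: 3 × 334 = 1002
  C-H: 9 × 420 = 3780
  C-I: 1 × 233 = 233
  Σ(formed) = 5015 kJ
ΔH = Σ(broken) − Σ(formed) = 4917 − 5015 = −98 kJ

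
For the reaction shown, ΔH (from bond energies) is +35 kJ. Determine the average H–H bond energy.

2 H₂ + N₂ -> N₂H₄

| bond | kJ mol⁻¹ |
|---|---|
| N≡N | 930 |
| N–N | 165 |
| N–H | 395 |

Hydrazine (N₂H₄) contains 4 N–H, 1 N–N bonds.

Let D be the H–H bond energy.
Σ(broken) = 2×D + 1×930 = 930 + 2D
Σ(formed) = 4×395 + 1×165 = 1745
ΔH = Σ(broken) − Σ(formed) = (930 + 2D) − (1745) = −815 + 2D
Setting this equal to +35 kJ gives 2D = 850, so D = 425 kJ/mol.

D(H–H) ≈ 425 kJ/mol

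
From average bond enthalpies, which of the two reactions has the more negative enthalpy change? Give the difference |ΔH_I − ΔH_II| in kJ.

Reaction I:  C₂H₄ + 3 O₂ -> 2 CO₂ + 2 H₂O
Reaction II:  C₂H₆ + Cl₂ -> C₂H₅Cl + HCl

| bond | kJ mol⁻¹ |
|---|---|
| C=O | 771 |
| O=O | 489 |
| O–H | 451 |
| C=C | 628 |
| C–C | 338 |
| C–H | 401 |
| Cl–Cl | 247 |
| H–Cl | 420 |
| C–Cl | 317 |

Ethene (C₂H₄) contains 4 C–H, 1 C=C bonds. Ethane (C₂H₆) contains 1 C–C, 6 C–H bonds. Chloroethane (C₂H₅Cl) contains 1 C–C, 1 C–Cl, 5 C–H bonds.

Reaction I, by 1100 kJ

Reaction I:
  Bonds broken (reactants):
    C–H: 4 × 401 = 1604
    C=C: 1 × 628 = 628
    O=O: 3 × 489 = 1467
    Σ(broken) = 3699 kJ
  Bonds formed (products):
    C=O: 4 × 771 = 3084
    O–H: 4 × 451 = 1804
    Σ(formed) = 4888 kJ
  ΔH_I = 3699 − 4888 = −1189 kJ
Reaction II:
  Bonds broken (reactants):
    C–C: 1 × 338 = 338
    C–H: 6 × 401 = 2406
    Cl–Cl: 1 × 247 = 247
    Σ(broken) = 2991 kJ
  Bonds formed (products):
    C–C: 1 × 338 = 338
    C–Cl: 1 × 317 = 317
    C–H: 5 × 401 = 2005
    H–Cl: 1 × 420 = 420
    Σ(formed) = 3080 kJ
  ΔH_II = 2991 − 3080 = −89 kJ
ΔH_I − ΔH_II = −1100 kJ, so reaction I has the more negative ΔH; |ΔH_I − ΔH_II| = 1100 kJ.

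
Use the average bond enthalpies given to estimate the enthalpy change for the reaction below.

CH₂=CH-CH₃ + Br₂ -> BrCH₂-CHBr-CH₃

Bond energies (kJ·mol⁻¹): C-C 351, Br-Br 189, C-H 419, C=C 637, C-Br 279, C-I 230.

Bonds broken (reactants):
  Br-Br: 1 × 189 = 189
  C-C: 1 × 351 = 351
  C-H: 6 × 419 = 2514
  C=C: 1 × 637 = 637
  Σ(broken) = 3691 kJ
Bonds formed (products):
  C-Br: 2 × 279 = 558
  C-C: 2 × 351 = 702
  C-H: 6 × 419 = 2514
  Σ(formed) = 3774 kJ
ΔH = Σ(broken) − Σ(formed) = 3691 − 3774 = −83 kJ

ΔH ≈ −83 kJ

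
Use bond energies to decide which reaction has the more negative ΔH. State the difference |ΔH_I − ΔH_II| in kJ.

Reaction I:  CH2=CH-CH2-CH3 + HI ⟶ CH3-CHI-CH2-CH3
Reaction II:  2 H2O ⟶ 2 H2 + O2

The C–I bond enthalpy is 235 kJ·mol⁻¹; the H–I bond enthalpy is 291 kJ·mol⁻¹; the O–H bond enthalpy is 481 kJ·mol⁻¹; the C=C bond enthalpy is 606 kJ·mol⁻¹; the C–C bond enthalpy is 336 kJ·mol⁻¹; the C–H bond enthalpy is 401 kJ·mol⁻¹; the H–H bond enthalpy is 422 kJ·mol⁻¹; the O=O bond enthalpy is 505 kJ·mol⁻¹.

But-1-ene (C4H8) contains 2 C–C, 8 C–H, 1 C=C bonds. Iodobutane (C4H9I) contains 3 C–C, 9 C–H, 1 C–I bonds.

Reaction I, by 650 kJ

Reaction I:
  Bonds broken (reactants):
    C–C: 2 × 336 = 672
    C–H: 8 × 401 = 3208
    C=C: 1 × 606 = 606
    H–I: 1 × 291 = 291
    Σ(broken) = 4777 kJ
  Bonds formed (products):
    C–C: 3 × 336 = 1008
    C–H: 9 × 401 = 3609
    C–I: 1 × 235 = 235
    Σ(formed) = 4852 kJ
  ΔH_I = 4777 − 4852 = −75 kJ
Reaction II:
  Bonds broken (reactants):
    O–H: 4 × 481 = 1924
    Σ(broken) = 1924 kJ
  Bonds formed (products):
    H–H: 2 × 422 = 844
    O=O: 1 × 505 = 505
    Σ(formed) = 1349 kJ
  ΔH_II = 1924 − 1349 = +575 kJ
ΔH_I − ΔH_II = −650 kJ, so reaction I has the more negative ΔH; |ΔH_I − ΔH_II| = 650 kJ.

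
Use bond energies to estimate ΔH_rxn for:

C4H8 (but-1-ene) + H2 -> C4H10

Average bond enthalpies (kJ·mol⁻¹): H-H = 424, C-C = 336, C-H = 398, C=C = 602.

Bonds broken (reactants):
  C-C: 2 × 336 = 672
  C-H: 8 × 398 = 3184
  C=C: 1 × 602 = 602
  H-H: 1 × 424 = 424
  Σ(broken) = 4882 kJ
Bonds formed (products):
  C-C: 3 × 336 = 1008
  C-H: 10 × 398 = 3980
  Σ(formed) = 4988 kJ
ΔH = Σ(broken) − Σ(formed) = 4882 − 4988 = −106 kJ

ΔH ≈ −106 kJ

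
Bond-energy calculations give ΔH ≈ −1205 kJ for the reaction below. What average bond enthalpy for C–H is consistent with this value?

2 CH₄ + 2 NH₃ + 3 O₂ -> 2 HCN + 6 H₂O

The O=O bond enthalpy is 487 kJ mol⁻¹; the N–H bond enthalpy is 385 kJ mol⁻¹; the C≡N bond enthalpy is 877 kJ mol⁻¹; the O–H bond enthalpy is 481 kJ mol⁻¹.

D(C–H) ≈ 425 kJ/mol

Let D be the C–H bond energy.
Σ(broken) = 8×D + 6×385 + 3×487 = 3771 + 8D
Σ(formed) = 2×877 + 2×D + 12×481 = 7526 + 2D
ΔH = Σ(broken) − Σ(formed) = (3771 + 8D) − (7526 + 2D) = −3755 + 6D
Setting this equal to −1205 kJ gives 6D = 2550, so D = 425 kJ/mol.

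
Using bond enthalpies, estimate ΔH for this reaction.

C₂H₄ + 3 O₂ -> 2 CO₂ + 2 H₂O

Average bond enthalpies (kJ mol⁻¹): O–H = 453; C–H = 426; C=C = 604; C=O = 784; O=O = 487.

ΔH ≈ −1179 kJ

Bonds broken (reactants):
  C–H: 4 × 426 = 1704
  C=C: 1 × 604 = 604
  O=O: 3 × 487 = 1461
  Σ(broken) = 3769 kJ
Bonds formed (products):
  C=O: 4 × 784 = 3136
  O–H: 4 × 453 = 1812
  Σ(formed) = 4948 kJ
ΔH = Σ(broken) − Σ(formed) = 3769 − 4948 = −1179 kJ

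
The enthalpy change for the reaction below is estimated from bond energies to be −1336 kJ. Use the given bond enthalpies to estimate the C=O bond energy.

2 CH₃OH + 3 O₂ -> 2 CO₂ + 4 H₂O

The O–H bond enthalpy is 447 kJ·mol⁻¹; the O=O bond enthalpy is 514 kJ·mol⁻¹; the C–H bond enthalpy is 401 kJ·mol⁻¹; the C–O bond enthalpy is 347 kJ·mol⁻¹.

D(C=O) ≈ 824 kJ/mol

Let D be the C=O bond energy.
Σ(broken) = 6×401 + 2×347 + 2×447 + 3×514 = 5536
Σ(formed) = 4×D + 8×447 = 3576 + 4D
ΔH = Σ(broken) − Σ(formed) = (5536) − (3576 + 4D) = +1960 − 4D
Setting this equal to −1336 kJ gives 4D = 3296, so D = 824 kJ/mol.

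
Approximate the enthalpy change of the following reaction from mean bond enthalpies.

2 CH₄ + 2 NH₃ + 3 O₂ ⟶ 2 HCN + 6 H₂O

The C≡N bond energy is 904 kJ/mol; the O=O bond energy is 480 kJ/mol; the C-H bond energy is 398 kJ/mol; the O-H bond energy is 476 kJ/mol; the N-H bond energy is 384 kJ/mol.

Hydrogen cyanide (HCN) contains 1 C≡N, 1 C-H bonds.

Bonds broken (reactants):
  C-H: 8 × 398 = 3184
  N-H: 6 × 384 = 2304
  O=O: 3 × 480 = 1440
  Σ(broken) = 6928 kJ
Bonds formed (products):
  C≡N: 2 × 904 = 1808
  C-H: 2 × 398 = 796
  O-H: 12 × 476 = 5712
  Σ(formed) = 8316 kJ
ΔH = Σ(broken) − Σ(formed) = 6928 − 8316 = −1388 kJ

ΔH ≈ −1388 kJ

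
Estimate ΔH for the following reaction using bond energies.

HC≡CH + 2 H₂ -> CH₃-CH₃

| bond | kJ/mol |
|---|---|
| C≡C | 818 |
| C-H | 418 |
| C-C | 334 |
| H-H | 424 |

Bonds broken (reactants):
  C≡C: 1 × 818 = 818
  C-H: 2 × 418 = 836
  H-H: 2 × 424 = 848
  Σ(broken) = 2502 kJ
Bonds formed (products):
  C-C: 1 × 334 = 334
  C-H: 6 × 418 = 2508
  Σ(formed) = 2842 kJ
ΔH = Σ(broken) − Σ(formed) = 2502 − 2842 = −340 kJ

ΔH ≈ −340 kJ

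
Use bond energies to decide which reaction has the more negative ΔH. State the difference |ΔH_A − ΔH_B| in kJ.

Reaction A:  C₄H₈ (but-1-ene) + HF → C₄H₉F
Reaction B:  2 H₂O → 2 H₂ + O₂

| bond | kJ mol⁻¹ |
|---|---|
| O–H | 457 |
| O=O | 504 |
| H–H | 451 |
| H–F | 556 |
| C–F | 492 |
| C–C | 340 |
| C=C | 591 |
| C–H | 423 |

Reaction A, by 530 kJ

Reaction A:
  Bonds broken (reactants):
    C–C: 2 × 340 = 680
    C–H: 8 × 423 = 3384
    C=C: 1 × 591 = 591
    H–F: 1 × 556 = 556
    Σ(broken) = 5211 kJ
  Bonds formed (products):
    C–C: 3 × 340 = 1020
    C–F: 1 × 492 = 492
    C–H: 9 × 423 = 3807
    Σ(formed) = 5319 kJ
  ΔH_A = 5211 − 5319 = −108 kJ
Reaction B:
  Bonds broken (reactants):
    O–H: 4 × 457 = 1828
    Σ(broken) = 1828 kJ
  Bonds formed (products):
    H–H: 2 × 451 = 902
    O=O: 1 × 504 = 504
    Σ(formed) = 1406 kJ
  ΔH_B = 1828 − 1406 = +422 kJ
ΔH_A − ΔH_B = −530 kJ, so reaction A has the more negative ΔH; |ΔH_A − ΔH_B| = 530 kJ.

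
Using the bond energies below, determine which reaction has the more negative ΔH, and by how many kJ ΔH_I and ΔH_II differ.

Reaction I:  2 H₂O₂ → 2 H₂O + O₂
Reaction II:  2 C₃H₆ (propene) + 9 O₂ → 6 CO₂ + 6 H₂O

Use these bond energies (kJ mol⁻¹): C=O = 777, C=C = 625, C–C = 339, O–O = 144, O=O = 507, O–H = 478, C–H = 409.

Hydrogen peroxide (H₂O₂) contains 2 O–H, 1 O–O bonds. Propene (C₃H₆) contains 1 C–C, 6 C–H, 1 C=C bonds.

Reaction I:
  Bonds broken (reactants):
    O–H: 4 × 478 = 1912
    O–O: 2 × 144 = 288
    Σ(broken) = 2200 kJ
  Bonds formed (products):
    O–H: 4 × 478 = 1912
    O=O: 1 × 507 = 507
    Σ(formed) = 2419 kJ
  ΔH_I = 2200 − 2419 = −219 kJ
Reaction II:
  Bonds broken (reactants):
    C–C: 2 × 339 = 678
    C–H: 12 × 409 = 4908
    C=C: 2 × 625 = 1250
    O=O: 9 × 507 = 4563
    Σ(broken) = 11399 kJ
  Bonds formed (products):
    C=O: 12 × 777 = 9324
    O–H: 12 × 478 = 5736
    Σ(formed) = 15060 kJ
  ΔH_II = 11399 − 15060 = −3661 kJ
ΔH_I − ΔH_II = +3442 kJ, so reaction II has the more negative ΔH; |ΔH_I − ΔH_II| = 3442 kJ.

Reaction II, by 3442 kJ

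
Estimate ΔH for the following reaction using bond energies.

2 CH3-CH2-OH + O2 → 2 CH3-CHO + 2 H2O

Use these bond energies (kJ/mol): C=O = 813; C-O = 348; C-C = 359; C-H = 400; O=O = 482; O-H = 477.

ΔH ≈ −602 kJ

Bonds broken (reactants):
  C-C: 2 × 359 = 718
  C-H: 10 × 400 = 4000
  C-O: 2 × 348 = 696
  O-H: 2 × 477 = 954
  O=O: 1 × 482 = 482
  Σ(broken) = 6850 kJ
Bonds formed (products):
  C-C: 2 × 359 = 718
  C-H: 8 × 400 = 3200
  C=O: 2 × 813 = 1626
  O-H: 4 × 477 = 1908
  Σ(formed) = 7452 kJ
ΔH = Σ(broken) − Σ(formed) = 6850 − 7452 = −602 kJ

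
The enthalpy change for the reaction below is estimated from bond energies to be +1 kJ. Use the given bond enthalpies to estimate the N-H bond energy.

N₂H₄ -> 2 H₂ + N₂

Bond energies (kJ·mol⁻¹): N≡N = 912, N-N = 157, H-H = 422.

D(N-H) ≈ 400 kJ/mol

Let D be the N-H bond energy.
Σ(broken) = 4×D + 1×157 = 157 + 4D
Σ(formed) = 2×422 + 1×912 = 1756
ΔH = Σ(broken) − Σ(formed) = (157 + 4D) − (1756) = −1599 + 4D
Setting this equal to +1 kJ gives 4D = 1600, so D = 400 kJ/mol.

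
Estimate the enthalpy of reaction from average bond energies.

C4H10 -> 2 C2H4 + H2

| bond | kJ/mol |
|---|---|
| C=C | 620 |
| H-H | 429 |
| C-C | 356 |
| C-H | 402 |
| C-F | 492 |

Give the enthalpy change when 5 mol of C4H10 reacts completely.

ΔH = +1015 kJ

Bonds broken (reactants):
  C-C: 3 × 356 = 1068
  C-H: 10 × 402 = 4020
  Σ(broken) = 5088 kJ
Bonds formed (products):
  C-H: 8 × 402 = 3216
  C=C: 2 × 620 = 1240
  H-H: 1 × 429 = 429
  Σ(formed) = 4885 kJ
ΔH = Σ(broken) − Σ(formed) = 5088 − 4885 = +203 kJ
For 5× the reaction as written: 5 × (+203) = +1015 kJ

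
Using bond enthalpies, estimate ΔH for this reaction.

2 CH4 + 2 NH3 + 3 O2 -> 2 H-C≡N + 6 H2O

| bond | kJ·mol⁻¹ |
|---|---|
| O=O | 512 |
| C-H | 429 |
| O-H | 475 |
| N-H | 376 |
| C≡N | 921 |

ΔH ≈ −1176 kJ

Bonds broken (reactants):
  C-H: 8 × 429 = 3432
  N-H: 6 × 376 = 2256
  O=O: 3 × 512 = 1536
  Σ(broken) = 7224 kJ
Bonds formed (products):
  C≡N: 2 × 921 = 1842
  C-H: 2 × 429 = 858
  O-H: 12 × 475 = 5700
  Σ(formed) = 8400 kJ
ΔH = Σ(broken) − Σ(formed) = 7224 − 8400 = −1176 kJ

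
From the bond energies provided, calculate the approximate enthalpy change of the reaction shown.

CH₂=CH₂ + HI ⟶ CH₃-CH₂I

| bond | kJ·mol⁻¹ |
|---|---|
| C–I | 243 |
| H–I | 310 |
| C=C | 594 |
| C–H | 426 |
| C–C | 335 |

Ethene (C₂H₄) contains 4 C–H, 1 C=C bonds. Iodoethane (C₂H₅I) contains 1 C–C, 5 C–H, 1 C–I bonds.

ΔH ≈ −100 kJ

Bonds broken (reactants):
  C–H: 4 × 426 = 1704
  C=C: 1 × 594 = 594
  H–I: 1 × 310 = 310
  Σ(broken) = 2608 kJ
Bonds formed (products):
  C–C: 1 × 335 = 335
  C–H: 5 × 426 = 2130
  C–I: 1 × 243 = 243
  Σ(formed) = 2708 kJ
ΔH = Σ(broken) − Σ(formed) = 2608 − 2708 = −100 kJ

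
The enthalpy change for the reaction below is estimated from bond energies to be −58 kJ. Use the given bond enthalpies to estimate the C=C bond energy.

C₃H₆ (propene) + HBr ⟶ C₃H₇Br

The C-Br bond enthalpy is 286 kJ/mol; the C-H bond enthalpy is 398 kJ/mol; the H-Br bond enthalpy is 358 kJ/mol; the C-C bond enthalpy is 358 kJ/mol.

Let D be the C=C bond energy.
Σ(broken) = 1×358 + 6×398 + 1×D + 1×358 = 3104 + D
Σ(formed) = 1×286 + 2×358 + 7×398 = 3788
ΔH = Σ(broken) − Σ(formed) = (3104 + D) − (3788) = −684 + D
Setting this equal to −58 kJ gives D = 626 kJ/mol.

D(C=C) ≈ 626 kJ/mol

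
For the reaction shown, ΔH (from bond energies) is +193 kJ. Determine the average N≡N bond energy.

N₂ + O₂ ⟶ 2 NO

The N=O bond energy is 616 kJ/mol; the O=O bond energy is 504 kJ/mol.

D(N≡N) ≈ 921 kJ/mol

Let D be the N≡N bond energy.
Σ(broken) = 1×D + 1×504 = 504 + D
Σ(formed) = 2×616 = 1232
ΔH = Σ(broken) − Σ(formed) = (504 + D) − (1232) = −728 + D
Setting this equal to +193 kJ gives D = 921 kJ/mol.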